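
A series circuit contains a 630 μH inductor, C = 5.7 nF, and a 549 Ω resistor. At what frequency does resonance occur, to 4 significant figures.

ω₀ = 1/√(LC) = 1/√(0.00063 × 5.7e-09) = 527700 rad/s
f₀ = ω₀/(2π) = 83.99 kHz

83.99 kHz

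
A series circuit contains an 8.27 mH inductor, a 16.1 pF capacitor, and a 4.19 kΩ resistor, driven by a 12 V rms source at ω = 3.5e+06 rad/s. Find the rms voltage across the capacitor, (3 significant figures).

X_L = ωL = 28900 Ω
X_C = 1/(ωC) = 17700 Ω
Net reactance X = X_L − X_C = 11200 Ω
Z = 4190 + j11200 Ω
|Z| = √(4190² + 11200²) = 12000 Ω
I = V/|Z| = 1.00 mA
V_C = I·|Z_C| = 0.00100 × 17700 = 17.8 V

17.8 V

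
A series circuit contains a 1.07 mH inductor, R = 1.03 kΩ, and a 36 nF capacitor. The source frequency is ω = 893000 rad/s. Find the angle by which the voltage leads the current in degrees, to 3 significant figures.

41.9°

X_L = ωL = 956 Ω
X_C = 1/(ωC) = 31.1 Ω
Net reactance X = X_L − X_C = 924 Ω
Z = 1030 + j924 Ω
|Z| = √(1030² + 924²) = 1380 Ω
∠Z = arctan(924/1030) = 41.9°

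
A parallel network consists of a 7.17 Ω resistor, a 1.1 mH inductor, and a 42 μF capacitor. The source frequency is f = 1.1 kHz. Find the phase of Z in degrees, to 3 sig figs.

-48.7°

ω = 2πf = 6912 rad/s
X_L = ωL = 7.60 Ω
X_C = 1/(ωC) = 3.44 Ω
Parallel: admittances add. Y = 1/R + 1/(jωL) + jωC
Y = (0.139 + j0.159) S
|Y| = 0.211 S → |Z| = 1/|Y| = 4.73 Ω, ∠Z = −∠Y = -48.7°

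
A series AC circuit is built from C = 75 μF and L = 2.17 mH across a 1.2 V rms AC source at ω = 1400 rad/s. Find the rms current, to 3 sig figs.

185 mA

X_L = ωL = 3.04 Ω
X_C = 1/(ωC) = 9.52 Ω
Net reactance X = X_L − X_C = -6.49 Ω
Z = − j6.49 Ω
|Z| = √(0² + 6.49²) = 6.49 Ω
I = V/|Z| = 1.2/6.49 = 185 mA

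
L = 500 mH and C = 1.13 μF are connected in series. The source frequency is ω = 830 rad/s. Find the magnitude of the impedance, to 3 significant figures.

651 Ω

X_L = ωL = 415 Ω
X_C = 1/(ωC) = 1070 Ω
Net reactance X = X_L − X_C = -651 Ω
Z = − j651 Ω
|Z| = √(0² + 651²) = 651 Ω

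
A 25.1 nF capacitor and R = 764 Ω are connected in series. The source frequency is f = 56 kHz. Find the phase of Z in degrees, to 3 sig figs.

ω = 2πf = 351900 rad/s
X_C = 1/(ωC) = 113 Ω
Z = 764 − j113 Ω
|Z| = √(764² + 113²) = 772 Ω
∠Z = arctan(-113/764) = -8.43°

-8.43°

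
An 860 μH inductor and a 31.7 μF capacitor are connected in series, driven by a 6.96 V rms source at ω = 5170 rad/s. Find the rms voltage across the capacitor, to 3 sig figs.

25.7 V

X_L = ωL = 4.45 Ω
X_C = 1/(ωC) = 6.10 Ω
Net reactance X = X_L − X_C = -1.66 Ω
Z = − j1.66 Ω
|Z| = √(0² + 1.66²) = 1.66 Ω
I = V/|Z| = 4.20 A
V_C = I·|Z_C| = 4.20 × 6.10 = 25.7 V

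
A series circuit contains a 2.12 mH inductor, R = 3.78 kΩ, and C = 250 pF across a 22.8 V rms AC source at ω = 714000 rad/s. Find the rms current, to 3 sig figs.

X_L = ωL = 1510 Ω
X_C = 1/(ωC) = 5600 Ω
Net reactance X = X_L − X_C = -4090 Ω
Z = 3780 − j4090 Ω
|Z| = √(3780² + 4090²) = 5570 Ω
I = V/|Z| = 22.8/5570 = 4.09 mA

4.09 mA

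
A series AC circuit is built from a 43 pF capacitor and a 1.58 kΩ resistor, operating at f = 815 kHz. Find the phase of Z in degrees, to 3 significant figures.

-70.8°

ω = 2πf = 5.121e+06 rad/s
X_C = 1/(ωC) = 4540 Ω
Z = 1580 − j4540 Ω
|Z| = √(1580² + 4540²) = 4810 Ω
∠Z = arctan(-4540/1580) = -70.8°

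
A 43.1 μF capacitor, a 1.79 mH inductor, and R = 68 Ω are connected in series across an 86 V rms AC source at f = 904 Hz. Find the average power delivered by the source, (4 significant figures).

ω = 2πf = 5680 rad/s
X_L = ωL = 10.17 Ω
X_C = 1/(ωC) = 4.085 Ω
Net reactance X = X_L − X_C = 6.082 Ω
Z = 68.00 + j6.082 Ω
|Z| = √(68.00² + 6.082²) = 68.27 Ω
∠Z = arctan(6.082/68.00) = 5.111°
I = V/|Z| = 1.260 A
P = VI cos φ = 86 × 1.260 × cos(5.111°) = 107.9 W

107.9 W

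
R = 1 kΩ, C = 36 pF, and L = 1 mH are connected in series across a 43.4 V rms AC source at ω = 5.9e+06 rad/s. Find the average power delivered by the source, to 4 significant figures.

778.1 mW

X_L = ωL = 5900 Ω
X_C = 1/(ωC) = 4708 Ω
Net reactance X = X_L − X_C = 1192 Ω
Z = 1000 + j1192 Ω
|Z| = √(1000² + 1192²) = 1556 Ω
∠Z = arctan(1192/1000) = 50.00°
I = V/|Z| = 27.89 mA
P = VI cos φ = 43.4 × 0.02789 × cos(50.00°) = 778.1 mW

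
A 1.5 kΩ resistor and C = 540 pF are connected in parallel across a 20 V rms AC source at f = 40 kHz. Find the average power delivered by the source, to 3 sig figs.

ω = 2πf = 251300 rad/s
X_C = 1/(ωC) = 7370 Ω
Parallel: admittances add. Y = 1/R + jωC
Y = (0.000667 + j0.000136) S
|Y| = 0.000680 S → |Z| = 1/|Y| = 1470 Ω, ∠Z = −∠Y = -11.5°
I = V/|Z| = 13.6 mA
P = VI cos φ = 20 × 0.0136 × cos(-11.5°) = 267 mW

267 mW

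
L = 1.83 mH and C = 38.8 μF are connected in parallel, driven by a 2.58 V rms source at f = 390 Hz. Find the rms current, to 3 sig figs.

330 mA

ω = 2πf = 2450 rad/s
X_L = ωL = 4.48 Ω
X_C = 1/(ωC) = 10.5 Ω
Parallel: admittances add. Y = 1/(jωL) + jωC
Y = (0 − j0.128) S
|Y| = 0.128 S → |Z| = 1/|Y| = 7.82 Ω, ∠Z = −∠Y = 90.0°
I = V/|Z| = 2.58/7.82 = 330 mA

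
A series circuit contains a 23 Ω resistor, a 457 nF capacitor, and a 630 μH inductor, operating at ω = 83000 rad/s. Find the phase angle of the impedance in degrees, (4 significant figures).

48.42°

X_L = ωL = 52.29 Ω
X_C = 1/(ωC) = 26.36 Ω
Net reactance X = X_L − X_C = 25.93 Ω
Z = 23.00 + j25.93 Ω
|Z| = √(23.00² + 25.93²) = 34.66 Ω
∠Z = arctan(25.93/23.00) = 48.42°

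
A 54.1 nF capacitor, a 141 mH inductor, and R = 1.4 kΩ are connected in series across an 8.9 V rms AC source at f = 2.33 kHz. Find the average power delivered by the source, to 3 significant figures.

42.6 mW

ω = 2πf = 14640 rad/s
X_L = ωL = 2060 Ω
X_C = 1/(ωC) = 1260 Ω
Net reactance X = X_L − X_C = 802 Ω
Z = 1400 + j802 Ω
|Z| = √(1400² + 802²) = 1610 Ω
∠Z = arctan(802/1400) = 29.8°
I = V/|Z| = 5.52 mA
P = VI cos φ = 8.9 × 0.00552 × cos(29.8°) = 42.6 mW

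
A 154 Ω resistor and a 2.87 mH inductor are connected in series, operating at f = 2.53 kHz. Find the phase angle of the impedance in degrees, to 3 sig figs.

ω = 2πf = 15900 rad/s
X_L = ωL = 45.6 Ω
Z = 154 + j45.6 Ω
|Z| = √(154² + 45.6²) = 161 Ω
∠Z = arctan(45.6/154) = 16.5°

16.5°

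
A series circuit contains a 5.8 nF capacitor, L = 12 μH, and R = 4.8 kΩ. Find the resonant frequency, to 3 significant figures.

603 kHz

ω₀ = 1/√(LC) = 1/√(1.2e-05 × 5.8e-09) = 3.79e+06 rad/s
f₀ = ω₀/(2π) = 603 kHz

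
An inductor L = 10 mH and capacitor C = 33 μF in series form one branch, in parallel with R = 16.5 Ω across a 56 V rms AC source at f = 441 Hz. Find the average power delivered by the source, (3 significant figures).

ω = 2πf = 2771 rad/s
X_L = ωL = 27.7 Ω
X_C = 1/(ωC) = 10.9 Ω
Branch 1: Z₁ = R = 16.5 Ω
Branch 2 (series LC): Z₂ = j(X_L − X_C) = j16.8 Ω
Parallel: Z = Z₁Z₂/(Z₁+Z₂), |Z| = 11.8 Ω, ∠Z = 44.5°
I = V/|Z| = 4.76 A
P = VI cos φ = 56 × 4.76 × cos(44.5°) = 190 W

190 W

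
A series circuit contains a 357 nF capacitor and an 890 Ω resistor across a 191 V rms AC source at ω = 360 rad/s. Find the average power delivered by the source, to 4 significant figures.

529.4 mW

X_C = 1/(ωC) = 7781 Ω
Z = 890.0 − j7781 Ω
|Z| = √(890.0² + 7781²) = 7832 Ω
∠Z = arctan(-7781/890.0) = -83.47°
I = V/|Z| = 24.39 mA
P = VI cos φ = 191 × 0.02439 × cos(-83.47°) = 529.4 mW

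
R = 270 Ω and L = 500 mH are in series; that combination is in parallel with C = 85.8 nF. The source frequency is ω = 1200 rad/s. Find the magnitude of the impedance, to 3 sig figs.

X_L = ωL = 600 Ω
X_C = 1/(ωC) = 9710 Ω
Branch 1 (R+jX_L): Z₁ = 270 + j600 Ω, |Z₁| = 658 Ω
Branch 2 (−jX_C): Z₂ = −j9710 Ω
Parallel: Z = Z₁Z₂/(Z₁+Z₂), |Z| = 701 Ω, ∠Z = 64.1°

701 Ω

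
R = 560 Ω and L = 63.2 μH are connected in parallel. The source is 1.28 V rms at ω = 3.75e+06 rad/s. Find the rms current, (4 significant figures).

X_L = ωL = 237.0 Ω
Parallel: admittances add. Y = 1/R + 1/(jωL)
Y = (0.001786 − j0.004219) S
|Y| = 0.004582 S → |Z| = 1/|Y| = 218.3 Ω, ∠Z = −∠Y = 67.06°
I = V/|Z| = 1.28/218.3 = 5.865 mA

5.865 mA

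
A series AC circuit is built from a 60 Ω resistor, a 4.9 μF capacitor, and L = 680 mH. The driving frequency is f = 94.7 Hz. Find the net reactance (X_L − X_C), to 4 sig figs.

61.63 Ω

ω = 2πf = 595.0 rad/s
X_L = ωL = 404.6 Ω
X_C = 1/(ωC) = 343.0 Ω
X = 404.6 − 343.0 = 61.63 Ω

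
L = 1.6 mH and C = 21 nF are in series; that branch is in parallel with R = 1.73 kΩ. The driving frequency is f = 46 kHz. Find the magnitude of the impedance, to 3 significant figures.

293 Ω

ω = 2πf = 289000 rad/s
X_L = ωL = 462 Ω
X_C = 1/(ωC) = 165 Ω
Branch 1: Z₁ = R = 1730 Ω
Branch 2 (series LC): Z₂ = j(X_L − X_C) = j298 Ω
Parallel: Z = Z₁Z₂/(Z₁+Z₂), |Z| = 293 Ω, ∠Z = 80.2°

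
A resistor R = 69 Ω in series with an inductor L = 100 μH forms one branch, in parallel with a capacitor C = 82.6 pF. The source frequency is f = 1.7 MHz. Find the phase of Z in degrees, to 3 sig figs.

39.7°

ω = 2πf = 1.068e+07 rad/s
X_L = ωL = 1070 Ω
X_C = 1/(ωC) = 1130 Ω
Branch 1 (R+jX_L): Z₁ = 69.0 + j1070 Ω, |Z₁| = 1070 Ω
Branch 2 (−jX_C): Z₂ = −j1130 Ω
Parallel: Z = Z₁Z₂/(Z₁+Z₂), |Z| = 12800 Ω, ∠Z = 39.7°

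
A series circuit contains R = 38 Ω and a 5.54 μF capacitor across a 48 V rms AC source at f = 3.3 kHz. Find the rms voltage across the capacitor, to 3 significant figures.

10.7 V

ω = 2πf = 20730 rad/s
X_C = 1/(ωC) = 8.71 Ω
Z = 38.0 − j8.71 Ω
|Z| = √(38.0² + 8.71²) = 39.0 Ω
I = V/|Z| = 1.23 A
V_C = I·|Z_C| = 1.23 × 8.71 = 10.7 V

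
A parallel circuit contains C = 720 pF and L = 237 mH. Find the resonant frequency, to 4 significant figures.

ω₀ = 1/√(LC) = 1/√(0.237 × 7.2e-10) = 76550 rad/s
f₀ = ω₀/(2π) = 12.18 kHz

12.18 kHz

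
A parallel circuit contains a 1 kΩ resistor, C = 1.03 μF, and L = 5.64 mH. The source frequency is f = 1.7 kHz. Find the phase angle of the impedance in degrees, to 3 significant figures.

79.9°

ω = 2πf = 10680 rad/s
X_L = ωL = 60.2 Ω
X_C = 1/(ωC) = 90.9 Ω
Parallel: admittances add. Y = 1/R + 1/(jωL) + jωC
Y = (0.00100 − j0.00560) S
|Y| = 0.00569 S → |Z| = 1/|Y| = 176 Ω, ∠Z = −∠Y = 79.9°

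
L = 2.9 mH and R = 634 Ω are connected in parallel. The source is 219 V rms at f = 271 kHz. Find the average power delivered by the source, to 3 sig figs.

ω = 2πf = 1.703e+06 rad/s
X_L = ωL = 4940 Ω
Parallel: admittances add. Y = 1/R + 1/(jωL)
Y = (0.00158 − j0.000203) S
|Y| = 0.00159 S → |Z| = 1/|Y| = 629 Ω, ∠Z = −∠Y = 7.32°
I = V/|Z| = 348 mA
P = VI cos φ = 219 × 0.348 × cos(7.32°) = 75.6 W

75.6 W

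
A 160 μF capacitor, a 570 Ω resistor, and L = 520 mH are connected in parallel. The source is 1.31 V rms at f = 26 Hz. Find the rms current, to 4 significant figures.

ω = 2πf = 163.4 rad/s
X_L = ωL = 84.95 Ω
X_C = 1/(ωC) = 38.26 Ω
Parallel: admittances add. Y = 1/R + 1/(jωL) + jωC
Y = (0.001754 + j0.01437) S
|Y| = 0.01447 S → |Z| = 1/|Y| = 69.09 Ω, ∠Z = −∠Y = -83.04°
I = V/|Z| = 1.31/69.09 = 18.96 mA

18.96 mA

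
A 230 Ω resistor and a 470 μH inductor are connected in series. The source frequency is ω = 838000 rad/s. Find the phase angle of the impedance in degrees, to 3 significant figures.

X_L = ωL = 394 Ω
Z = 230 + j394 Ω
|Z| = √(230² + 394²) = 456 Ω
∠Z = arctan(394/230) = 59.7°

59.7°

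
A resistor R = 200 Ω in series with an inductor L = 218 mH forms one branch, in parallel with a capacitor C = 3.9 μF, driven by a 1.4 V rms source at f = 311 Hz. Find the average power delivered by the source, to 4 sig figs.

ω = 2πf = 1954 rad/s
X_L = ωL = 426.0 Ω
X_C = 1/(ωC) = 131.2 Ω
Branch 1 (R+jX_L): Z₁ = 200.0 + j426.0 Ω, |Z₁| = 470.6 Ω
Branch 2 (−jX_C): Z₂ = −j131.2 Ω
Parallel: Z = Z₁Z₂/(Z₁+Z₂), |Z| = 173.4 Ω, ∠Z = -80.99°
I = V/|Z| = 8.076 mA
P = VI cos φ = 1.4 × 0.008076 × cos(-80.99°) = 1.770 mW

1.770 mW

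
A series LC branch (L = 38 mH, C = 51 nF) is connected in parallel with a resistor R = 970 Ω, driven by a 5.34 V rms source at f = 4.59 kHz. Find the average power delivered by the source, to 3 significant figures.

ω = 2πf = 28840 rad/s
X_L = ωL = 1100 Ω
X_C = 1/(ωC) = 680 Ω
Branch 1: Z₁ = R = 970 Ω
Branch 2 (series LC): Z₂ = j(X_L − X_C) = j416 Ω
Parallel: Z = Z₁Z₂/(Z₁+Z₂), |Z| = 382 Ω, ∠Z = 66.8°
I = V/|Z| = 14.0 mA
P = VI cos φ = 5.34 × 0.0140 × cos(66.8°) = 29.4 mW

29.4 mW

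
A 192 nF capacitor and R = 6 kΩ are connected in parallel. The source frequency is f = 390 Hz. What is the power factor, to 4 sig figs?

0.3339

ω = 2πf = 2450 rad/s
X_C = 1/(ωC) = 2125 Ω
Parallel: admittances add. Y = 1/R + jωC
Y = (0.0001667 + j0.0004705) S
|Y| = 0.0004991 S → |Z| = 1/|Y| = 2003 Ω, ∠Z = −∠Y = -70.49°
cos φ = cos(-70.49°) = 0.3339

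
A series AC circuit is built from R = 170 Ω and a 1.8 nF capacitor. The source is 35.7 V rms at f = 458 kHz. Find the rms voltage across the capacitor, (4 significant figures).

26.79 V

ω = 2πf = 2.878e+06 rad/s
X_C = 1/(ωC) = 193.1 Ω
Z = 170.0 − j193.1 Ω
|Z| = √(170.0² + 193.1²) = 257.2 Ω
I = V/|Z| = 138.8 mA
V_C = I·|Z_C| = 0.1388 × 193.1 = 26.79 V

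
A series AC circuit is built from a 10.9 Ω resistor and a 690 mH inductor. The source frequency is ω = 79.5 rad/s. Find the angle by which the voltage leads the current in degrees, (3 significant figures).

X_L = ωL = 54.9 Ω
Z = 10.9 + j54.9 Ω
|Z| = √(10.9² + 54.9²) = 55.9 Ω
∠Z = arctan(54.9/10.9) = 78.8°

78.8°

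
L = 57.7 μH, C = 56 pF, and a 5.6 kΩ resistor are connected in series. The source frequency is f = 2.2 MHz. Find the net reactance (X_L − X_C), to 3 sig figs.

ω = 2πf = 1.382e+07 rad/s
X_L = ωL = 798 Ω
X_C = 1/(ωC) = 1290 Ω
X = 798 − 1290 = -494 Ω

-494 Ω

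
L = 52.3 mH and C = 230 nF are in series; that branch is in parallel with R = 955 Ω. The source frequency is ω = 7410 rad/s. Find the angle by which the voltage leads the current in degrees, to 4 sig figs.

-78.22°

X_L = ωL = 387.5 Ω
X_C = 1/(ωC) = 586.8 Ω
Branch 1: Z₁ = R = 955.0 Ω
Branch 2 (series LC): Z₂ = j(X_L − X_C) = −j199.2 Ω
Parallel: Z = Z₁Z₂/(Z₁+Z₂), |Z| = 195.0 Ω, ∠Z = -78.22°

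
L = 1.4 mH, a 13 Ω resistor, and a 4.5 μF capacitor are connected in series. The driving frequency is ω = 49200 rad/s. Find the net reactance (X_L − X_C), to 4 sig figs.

64.36 Ω

X_L = ωL = 68.88 Ω
X_C = 1/(ωC) = 4.517 Ω
X = 68.88 − 4.517 = 64.36 Ω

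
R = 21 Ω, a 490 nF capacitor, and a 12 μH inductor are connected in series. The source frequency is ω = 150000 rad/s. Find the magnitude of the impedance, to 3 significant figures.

X_L = ωL = 1.80 Ω
X_C = 1/(ωC) = 13.6 Ω
Net reactance X = X_L − X_C = -11.8 Ω
Z = 21.0 − j11.8 Ω
|Z| = √(21.0² + 11.8²) = 24.1 Ω

24.1 Ω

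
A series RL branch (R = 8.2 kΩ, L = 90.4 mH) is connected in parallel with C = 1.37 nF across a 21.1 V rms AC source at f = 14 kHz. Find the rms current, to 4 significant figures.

1.827 mA

ω = 2πf = 87960 rad/s
X_L = ωL = 7952 Ω
X_C = 1/(ωC) = 8298 Ω
Branch 1 (R+jX_L): Z₁ = 8200 + j7952 Ω, |Z₁| = 11420 Ω
Branch 2 (−jX_C): Z₂ = −j8298 Ω
Parallel: Z = Z₁Z₂/(Z₁+Z₂), |Z| = 11550 Ω, ∠Z = -43.46°
I = V/|Z| = 21.1/11550 = 1.827 mA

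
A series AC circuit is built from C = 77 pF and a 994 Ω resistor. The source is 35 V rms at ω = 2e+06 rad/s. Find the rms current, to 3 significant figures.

X_C = 1/(ωC) = 6490 Ω
Z = 994 − j6490 Ω
|Z| = √(994² + 6490²) = 6570 Ω
I = V/|Z| = 35/6570 = 5.33 mA

5.33 mA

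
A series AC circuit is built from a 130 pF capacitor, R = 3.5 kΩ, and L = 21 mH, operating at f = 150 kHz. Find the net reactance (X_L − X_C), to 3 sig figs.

11600 Ω

ω = 2πf = 942500 rad/s
X_L = ωL = 19800 Ω
X_C = 1/(ωC) = 8160 Ω
X = 19800 − 8160 = 11600 Ω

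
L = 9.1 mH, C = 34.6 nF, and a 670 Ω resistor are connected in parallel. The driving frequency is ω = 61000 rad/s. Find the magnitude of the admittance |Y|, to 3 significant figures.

1.52 mS

X_L = ωL = 555 Ω
X_C = 1/(ωC) = 474 Ω
Parallel: admittances add. Y = 1/R + 1/(jωL) + jωC
Y = (0.00149 + j0.000309) S
|Y| = 0.00152 S → |Z| = 1/|Y| = 656 Ω, ∠Z = −∠Y = -11.7°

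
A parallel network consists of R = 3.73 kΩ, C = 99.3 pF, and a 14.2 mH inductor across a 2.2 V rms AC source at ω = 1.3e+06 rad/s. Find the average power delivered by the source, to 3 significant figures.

X_L = ωL = 18500 Ω
X_C = 1/(ωC) = 7750 Ω
Parallel: admittances add. Y = 1/R + 1/(jωL) + jωC
Y = (0.000268 + j7.49e-05) S
|Y| = 0.000278 S → |Z| = 1/|Y| = 3590 Ω, ∠Z = −∠Y = -15.6°
I = V/|Z| = 612 μA
P = VI cos φ = 2.2 × 0.000612 × cos(-15.6°) = 1.30 mW

1.30 mW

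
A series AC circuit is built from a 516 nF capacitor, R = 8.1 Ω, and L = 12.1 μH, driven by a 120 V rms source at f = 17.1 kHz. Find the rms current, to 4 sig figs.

ω = 2πf = 107400 rad/s
X_L = ωL = 1.300 Ω
X_C = 1/(ωC) = 18.04 Ω
Net reactance X = X_L − X_C = -16.74 Ω
Z = 8.100 − j16.74 Ω
|Z| = √(8.100² + 16.74²) = 18.59 Ω
I = V/|Z| = 120/18.59 = 6.454 A

6.454 A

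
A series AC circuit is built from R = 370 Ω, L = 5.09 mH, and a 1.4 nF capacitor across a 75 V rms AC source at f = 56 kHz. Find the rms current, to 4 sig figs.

ω = 2πf = 351900 rad/s
X_L = ωL = 1791 Ω
X_C = 1/(ωC) = 2030 Ω
Net reactance X = X_L − X_C = -239.1 Ω
Z = 370.0 − j239.1 Ω
|Z| = √(370.0² + 239.1²) = 440.5 Ω
I = V/|Z| = 75/440.5 = 170.3 mA

170.3 mA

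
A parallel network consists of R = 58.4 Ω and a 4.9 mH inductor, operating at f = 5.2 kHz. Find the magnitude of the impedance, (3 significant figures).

ω = 2πf = 32670 rad/s
X_L = ωL = 160 Ω
Parallel: admittances add. Y = 1/R + 1/(jωL)
Y = (0.0171 − j0.00625) S
|Y| = 0.0182 S → |Z| = 1/|Y| = 54.9 Ω, ∠Z = −∠Y = 20.0°

54.9 Ω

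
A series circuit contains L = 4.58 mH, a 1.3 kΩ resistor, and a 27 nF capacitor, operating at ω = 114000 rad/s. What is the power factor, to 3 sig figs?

0.989

X_L = ωL = 522 Ω
X_C = 1/(ωC) = 325 Ω
Net reactance X = X_L − X_C = 197 Ω
Z = 1300 + j197 Ω
|Z| = √(1300² + 197²) = 1310 Ω
∠Z = arctan(197/1300) = 8.63°
cos φ = cos(8.63°) = 0.989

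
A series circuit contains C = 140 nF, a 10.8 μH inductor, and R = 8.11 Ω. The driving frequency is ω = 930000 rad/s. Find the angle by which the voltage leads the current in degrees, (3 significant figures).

X_L = ωL = 10.0 Ω
X_C = 1/(ωC) = 7.68 Ω
Net reactance X = X_L − X_C = 2.36 Ω
Z = 8.11 + j2.36 Ω
|Z| = √(8.11² + 2.36²) = 8.45 Ω
∠Z = arctan(2.36/8.11) = 16.2°

16.2°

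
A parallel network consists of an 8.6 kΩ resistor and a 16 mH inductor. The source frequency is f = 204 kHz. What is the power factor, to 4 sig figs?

ω = 2πf = 1.282e+06 rad/s
X_L = ωL = 20510 Ω
Parallel: admittances add. Y = 1/R + 1/(jωL)
Y = (0.0001163 − j4.876e-05) S
|Y| = 0.0001261 S → |Z| = 1/|Y| = 7931 Ω, ∠Z = −∠Y = 22.75°
cos φ = cos(22.75°) = 0.9222

0.9222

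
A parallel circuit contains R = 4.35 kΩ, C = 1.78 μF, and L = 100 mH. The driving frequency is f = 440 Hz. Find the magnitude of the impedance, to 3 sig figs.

755 Ω

ω = 2πf = 2765 rad/s
X_L = ωL = 276 Ω
X_C = 1/(ωC) = 203 Ω
Parallel: admittances add. Y = 1/R + 1/(jωL) + jωC
Y = (0.000230 + j0.00130) S
|Y| = 0.00132 S → |Z| = 1/|Y| = 755 Ω, ∠Z = −∠Y = -80.0°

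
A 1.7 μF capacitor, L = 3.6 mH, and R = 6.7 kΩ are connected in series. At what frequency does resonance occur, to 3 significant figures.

ω₀ = 1/√(LC) = 1/√(0.0036 × 1.7e-06) = 12780 rad/s
f₀ = ω₀/(2π) = 2.03 kHz

2.03 kHz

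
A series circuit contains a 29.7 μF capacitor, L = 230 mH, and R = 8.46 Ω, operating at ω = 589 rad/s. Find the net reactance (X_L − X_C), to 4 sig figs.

78.31 Ω

X_L = ωL = 135.5 Ω
X_C = 1/(ωC) = 57.16 Ω
X = 135.5 − 57.16 = 78.31 Ω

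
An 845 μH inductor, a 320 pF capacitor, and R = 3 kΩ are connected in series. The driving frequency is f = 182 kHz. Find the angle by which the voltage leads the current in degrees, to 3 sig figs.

ω = 2πf = 1.144e+06 rad/s
X_L = ωL = 966 Ω
X_C = 1/(ωC) = 2730 Ω
Net reactance X = X_L − X_C = -1770 Ω
Z = 3000 − j1770 Ω
|Z| = √(3000² + 1770²) = 3480 Ω
∠Z = arctan(-1770/3000) = -30.5°

-30.5°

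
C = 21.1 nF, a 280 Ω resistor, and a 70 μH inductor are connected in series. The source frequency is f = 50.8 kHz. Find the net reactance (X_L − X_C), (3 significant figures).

ω = 2πf = 319200 rad/s
X_L = ωL = 22.3 Ω
X_C = 1/(ωC) = 148 Ω
X = 22.3 − 148 = -126 Ω

-126 Ω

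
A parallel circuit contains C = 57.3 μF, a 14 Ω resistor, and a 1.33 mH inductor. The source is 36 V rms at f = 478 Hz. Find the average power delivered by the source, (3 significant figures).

92.6 W

ω = 2πf = 3003 rad/s
X_L = ωL = 3.99 Ω
X_C = 1/(ωC) = 5.81 Ω
Parallel: admittances add. Y = 1/R + 1/(jωL) + jωC
Y = (0.0714 − j0.0783) S
|Y| = 0.106 S → |Z| = 1/|Y| = 9.44 Ω, ∠Z = −∠Y = 47.6°
I = V/|Z| = 3.81 A
P = VI cos φ = 36 × 3.81 × cos(47.6°) = 92.6 W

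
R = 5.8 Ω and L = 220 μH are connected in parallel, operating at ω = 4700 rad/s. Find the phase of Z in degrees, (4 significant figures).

X_L = ωL = 1.034 Ω
Parallel: admittances add. Y = 1/R + 1/(jωL)
Y = (0.1724 − j0.9671) S
|Y| = 0.9824 S → |Z| = 1/|Y| = 1.018 Ω, ∠Z = −∠Y = 79.89°

79.89°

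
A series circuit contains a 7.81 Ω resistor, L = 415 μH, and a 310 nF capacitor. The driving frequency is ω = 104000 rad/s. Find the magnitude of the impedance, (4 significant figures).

X_L = ωL = 43.16 Ω
X_C = 1/(ωC) = 31.02 Ω
Net reactance X = X_L − X_C = 12.14 Ω
Z = 7.810 + j12.14 Ω
|Z| = √(7.810² + 12.14²) = 14.44 Ω

14.44 Ω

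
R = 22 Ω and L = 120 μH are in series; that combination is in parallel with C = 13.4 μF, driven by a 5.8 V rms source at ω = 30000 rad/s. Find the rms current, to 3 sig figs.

2.30 A

X_L = ωL = 3.60 Ω
X_C = 1/(ωC) = 2.49 Ω
Branch 1 (R+jX_L): Z₁ = 22.0 + j3.60 Ω, |Z₁| = 22.3 Ω
Branch 2 (−jX_C): Z₂ = −j2.49 Ω
Parallel: Z = Z₁Z₂/(Z₁+Z₂), |Z| = 2.52 Ω, ∠Z = -83.6°
I = V/|Z| = 5.8/2.52 = 2.30 A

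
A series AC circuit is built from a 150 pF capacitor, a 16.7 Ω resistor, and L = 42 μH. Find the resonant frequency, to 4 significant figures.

2.005 MHz

ω₀ = 1/√(LC) = 1/√(4.2e-05 × 1.5e-10) = 1.26e+07 rad/s
f₀ = ω₀/(2π) = 2.005 MHz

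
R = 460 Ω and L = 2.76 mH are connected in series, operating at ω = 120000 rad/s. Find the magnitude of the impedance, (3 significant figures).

X_L = ωL = 331 Ω
Z = 460 + j331 Ω
|Z| = √(460² + 331²) = 567 Ω

567 Ω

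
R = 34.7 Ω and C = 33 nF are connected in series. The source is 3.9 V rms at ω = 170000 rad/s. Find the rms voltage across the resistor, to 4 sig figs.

X_C = 1/(ωC) = 178.3 Ω
Z = 34.70 − j178.3 Ω
|Z| = √(34.70² + 178.3²) = 181.6 Ω
I = V/|Z| = 21.48 mA
V_R = I·|Z_R| = 0.02148 × 34.70 = 0.7452 V

0.7452 V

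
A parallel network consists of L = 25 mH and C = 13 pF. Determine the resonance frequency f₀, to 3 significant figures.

279 kHz

ω₀ = 1/√(LC) = 1/√(0.025 × 1.3e-11) = 1.754e+06 rad/s
f₀ = ω₀/(2π) = 279 kHz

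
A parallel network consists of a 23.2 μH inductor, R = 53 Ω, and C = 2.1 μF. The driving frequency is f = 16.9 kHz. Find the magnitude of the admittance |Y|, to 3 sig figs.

184 mS

ω = 2πf = 106200 rad/s
X_L = ωL = 2.46 Ω
X_C = 1/(ωC) = 4.48 Ω
Parallel: admittances add. Y = 1/R + 1/(jωL) + jωC
Y = (0.0189 − j0.183) S
|Y| = 0.184 S → |Z| = 1/|Y| = 5.44 Ω, ∠Z = −∠Y = 84.1°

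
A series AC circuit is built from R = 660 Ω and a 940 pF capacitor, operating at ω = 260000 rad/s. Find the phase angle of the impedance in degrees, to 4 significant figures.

X_C = 1/(ωC) = 4092 Ω
Z = 660.0 − j4092 Ω
|Z| = √(660.0² + 4092²) = 4145 Ω
∠Z = arctan(-4092/660.0) = -80.84°

-80.84°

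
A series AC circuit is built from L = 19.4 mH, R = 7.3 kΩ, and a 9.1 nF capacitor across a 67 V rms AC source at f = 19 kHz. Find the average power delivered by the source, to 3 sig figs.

ω = 2πf = 119400 rad/s
X_L = ωL = 2320 Ω
X_C = 1/(ωC) = 921 Ω
Net reactance X = X_L − X_C = 1400 Ω
Z = 7300 + j1400 Ω
|Z| = √(7300² + 1400²) = 7430 Ω
∠Z = arctan(1400/7300) = 10.8°
I = V/|Z| = 9.01 mA
P = VI cos φ = 67 × 0.00901 × cos(10.8°) = 593 mW

593 mW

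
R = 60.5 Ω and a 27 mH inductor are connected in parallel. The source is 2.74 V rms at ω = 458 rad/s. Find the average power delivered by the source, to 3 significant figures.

124 mW

X_L = ωL = 12.4 Ω
Parallel: admittances add. Y = 1/R + 1/(jωL)
Y = (0.0165 − j0.0809) S
|Y| = 0.0825 S → |Z| = 1/|Y| = 12.1 Ω, ∠Z = −∠Y = 78.4°
I = V/|Z| = 226 mA
P = VI cos φ = 2.74 × 0.226 × cos(78.4°) = 124 mW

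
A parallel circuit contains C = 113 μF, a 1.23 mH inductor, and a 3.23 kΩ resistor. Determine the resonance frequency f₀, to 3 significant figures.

ω₀ = 1/√(LC) = 1/√(0.00123 × 0.000113) = 2682 rad/s
f₀ = ω₀/(2π) = 427 Hz

427 Hz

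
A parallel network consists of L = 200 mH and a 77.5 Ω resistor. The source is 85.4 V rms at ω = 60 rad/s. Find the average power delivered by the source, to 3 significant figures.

X_L = ωL = 12.0 Ω
Parallel: admittances add. Y = 1/R + 1/(jωL)
Y = (0.0129 − j0.0833) S
|Y| = 0.0843 S → |Z| = 1/|Y| = 11.9 Ω, ∠Z = −∠Y = 81.2°
I = V/|Z| = 7.20 A
P = VI cos φ = 85.4 × 7.20 × cos(81.2°) = 94.1 W

94.1 W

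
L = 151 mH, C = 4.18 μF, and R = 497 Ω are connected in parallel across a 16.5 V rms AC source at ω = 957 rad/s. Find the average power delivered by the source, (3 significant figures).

548 mW

X_L = ωL = 145 Ω
X_C = 1/(ωC) = 250 Ω
Parallel: admittances add. Y = 1/R + 1/(jωL) + jωC
Y = (0.00201 − j0.00292) S
|Y| = 0.00355 S → |Z| = 1/|Y| = 282 Ω, ∠Z = −∠Y = 55.4°
I = V/|Z| = 58.5 mA
P = VI cos φ = 16.5 × 0.0585 × cos(55.4°) = 548 mW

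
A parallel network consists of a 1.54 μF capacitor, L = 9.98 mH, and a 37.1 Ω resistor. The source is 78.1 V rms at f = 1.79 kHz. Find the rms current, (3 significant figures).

ω = 2πf = 11250 rad/s
X_L = ωL = 112 Ω
X_C = 1/(ωC) = 57.7 Ω
Parallel: admittances add. Y = 1/R + 1/(jωL) + jωC
Y = (0.0270 + j0.00841) S
|Y| = 0.0282 S → |Z| = 1/|Y| = 35.4 Ω, ∠Z = −∠Y = -17.3°
I = V/|Z| = 78.1/35.4 = 2.21 A

2.21 A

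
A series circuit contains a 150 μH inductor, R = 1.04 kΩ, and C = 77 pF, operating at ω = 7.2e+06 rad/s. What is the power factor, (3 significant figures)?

X_L = ωL = 1080 Ω
X_C = 1/(ωC) = 1800 Ω
Net reactance X = X_L − X_C = -724 Ω
Z = 1040 − j724 Ω
|Z| = √(1040² + 724²) = 1270 Ω
∠Z = arctan(-724/1040) = -34.8°
cos φ = cos(-34.8°) = 0.821

0.821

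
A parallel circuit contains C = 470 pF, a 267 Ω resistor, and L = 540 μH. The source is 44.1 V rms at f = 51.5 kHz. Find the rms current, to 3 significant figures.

ω = 2πf = 323600 rad/s
X_L = ωL = 175 Ω
X_C = 1/(ωC) = 6580 Ω
Parallel: admittances add. Y = 1/R + 1/(jωL) + jωC
Y = (0.00375 − j0.00557) S
|Y| = 0.00671 S → |Z| = 1/|Y| = 149 Ω, ∠Z = −∠Y = 56.1°
I = V/|Z| = 44.1/149 = 296 mA

296 mA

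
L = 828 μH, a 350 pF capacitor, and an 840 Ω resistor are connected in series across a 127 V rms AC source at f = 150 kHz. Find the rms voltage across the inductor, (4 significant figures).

ω = 2πf = 942500 rad/s
X_L = ωL = 780.4 Ω
X_C = 1/(ωC) = 3032 Ω
Net reactance X = X_L − X_C = -2251 Ω
Z = 840.0 − j2251 Ω
|Z| = √(840.0² + 2251²) = 2403 Ω
I = V/|Z| = 52.86 mA
V_L = I·|Z_L| = 0.05286 × 780.4 = 41.25 V

41.25 V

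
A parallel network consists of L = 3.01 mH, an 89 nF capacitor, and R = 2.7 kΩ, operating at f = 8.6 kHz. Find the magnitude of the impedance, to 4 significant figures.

719.7 Ω

ω = 2πf = 54040 rad/s
X_L = ωL = 162.6 Ω
X_C = 1/(ωC) = 207.9 Ω
Parallel: admittances add. Y = 1/R + 1/(jωL) + jωC
Y = (0.0003704 − j0.001339) S
|Y| = 0.001389 S → |Z| = 1/|Y| = 719.7 Ω, ∠Z = −∠Y = 74.54°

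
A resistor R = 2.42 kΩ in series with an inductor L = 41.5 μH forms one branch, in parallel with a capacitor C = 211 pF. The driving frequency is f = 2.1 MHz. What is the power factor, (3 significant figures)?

0.144

ω = 2πf = 1.319e+07 rad/s
X_L = ωL = 548 Ω
X_C = 1/(ωC) = 359 Ω
Branch 1 (R+jX_L): Z₁ = 2420 + j548 Ω, |Z₁| = 2480 Ω
Branch 2 (−jX_C): Z₂ = −j359 Ω
Parallel: Z = Z₁Z₂/(Z₁+Z₂), |Z| = 367 Ω, ∠Z = -81.7°
cos φ = cos(-81.7°) = 0.144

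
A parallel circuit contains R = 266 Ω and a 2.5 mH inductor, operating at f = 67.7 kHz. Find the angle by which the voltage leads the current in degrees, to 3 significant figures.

ω = 2πf = 425400 rad/s
X_L = ωL = 1060 Ω
Parallel: admittances add. Y = 1/R + 1/(jωL)
Y = (0.00376 − j0.000940) S
|Y| = 0.00388 S → |Z| = 1/|Y| = 258 Ω, ∠Z = −∠Y = 14.0°

14.0°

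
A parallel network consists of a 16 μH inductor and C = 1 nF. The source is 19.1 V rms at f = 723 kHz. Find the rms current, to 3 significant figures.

ω = 2πf = 4.543e+06 rad/s
X_L = ωL = 72.7 Ω
X_C = 1/(ωC) = 220 Ω
Parallel: admittances add. Y = 1/(jωL) + jωC
Y = (0 − j0.00922) S
|Y| = 0.00922 S → |Z| = 1/|Y| = 109 Ω, ∠Z = −∠Y = 90.0°
I = V/|Z| = 19.1/109 = 176 mA

176 mA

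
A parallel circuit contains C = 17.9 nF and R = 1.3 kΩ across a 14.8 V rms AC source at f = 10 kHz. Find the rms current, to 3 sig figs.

ω = 2πf = 62830 rad/s
X_C = 1/(ωC) = 889 Ω
Parallel: admittances add. Y = 1/R + jωC
Y = (0.000769 + j0.00112) S
|Y| = 0.00136 S → |Z| = 1/|Y| = 734 Ω, ∠Z = −∠Y = -55.6°
I = V/|Z| = 14.8/734 = 20.2 mA

20.2 mA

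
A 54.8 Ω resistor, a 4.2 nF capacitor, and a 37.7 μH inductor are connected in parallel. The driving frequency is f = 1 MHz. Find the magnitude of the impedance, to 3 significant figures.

34.8 Ω

ω = 2πf = 6.283e+06 rad/s
X_L = ωL = 237 Ω
X_C = 1/(ωC) = 37.9 Ω
Parallel: admittances add. Y = 1/R + 1/(jωL) + jωC
Y = (0.0182 + j0.0222) S
|Y| = 0.0287 S → |Z| = 1/|Y| = 34.8 Ω, ∠Z = −∠Y = -50.5°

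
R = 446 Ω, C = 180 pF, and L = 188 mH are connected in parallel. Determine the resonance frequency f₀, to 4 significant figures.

ω₀ = 1/√(LC) = 1/√(0.188 × 1.8e-10) = 171900 rad/s
f₀ = ω₀/(2π) = 27.36 kHz

27.36 kHz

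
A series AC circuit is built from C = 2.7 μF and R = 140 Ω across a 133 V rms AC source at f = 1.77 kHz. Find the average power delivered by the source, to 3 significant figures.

ω = 2πf = 11120 rad/s
X_C = 1/(ωC) = 33.3 Ω
Z = 140 − j33.3 Ω
|Z| = √(140² + 33.3²) = 144 Ω
∠Z = arctan(-33.3/140) = -13.4°
I = V/|Z| = 924 mA
P = VI cos φ = 133 × 0.924 × cos(-13.4°) = 120 W

120 W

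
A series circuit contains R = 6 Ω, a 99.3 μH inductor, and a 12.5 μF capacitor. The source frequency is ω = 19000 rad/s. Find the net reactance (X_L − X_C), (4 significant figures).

X_L = ωL = 1.887 Ω
X_C = 1/(ωC) = 4.211 Ω
X = 1.887 − 4.211 = -2.324 Ω

-2.324 Ω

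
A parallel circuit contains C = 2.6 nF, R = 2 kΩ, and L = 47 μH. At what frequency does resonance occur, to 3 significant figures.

ω₀ = 1/√(LC) = 1/√(4.7e-05 × 2.6e-09) = 2.861e+06 rad/s
f₀ = ω₀/(2π) = 455 kHz

455 kHz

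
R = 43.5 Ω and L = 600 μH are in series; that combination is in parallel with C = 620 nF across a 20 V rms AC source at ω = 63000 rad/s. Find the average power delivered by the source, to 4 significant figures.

5.239 W

X_L = ωL = 37.80 Ω
X_C = 1/(ωC) = 25.60 Ω
Branch 1 (R+jX_L): Z₁ = 43.50 + j37.80 Ω, |Z₁| = 57.63 Ω
Branch 2 (−jX_C): Z₂ = −j25.60 Ω
Parallel: Z = Z₁Z₂/(Z₁+Z₂), |Z| = 32.66 Ω, ∠Z = -64.68°
I = V/|Z| = 612.4 mA
P = VI cos φ = 20 × 0.6124 × cos(-64.68°) = 5.239 W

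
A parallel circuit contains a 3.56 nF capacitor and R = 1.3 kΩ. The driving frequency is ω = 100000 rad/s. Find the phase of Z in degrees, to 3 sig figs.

-24.8°

X_C = 1/(ωC) = 2810 Ω
Parallel: admittances add. Y = 1/R + jωC
Y = (0.000769 + j0.000356) S
|Y| = 0.000848 S → |Z| = 1/|Y| = 1180 Ω, ∠Z = −∠Y = -24.8°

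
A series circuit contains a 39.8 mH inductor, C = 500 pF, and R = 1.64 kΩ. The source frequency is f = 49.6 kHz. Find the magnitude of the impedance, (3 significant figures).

ω = 2πf = 311600 rad/s
X_L = ωL = 12400 Ω
X_C = 1/(ωC) = 6420 Ω
Net reactance X = X_L − X_C = 5990 Ω
Z = 1640 + j5990 Ω
|Z| = √(1640² + 5990²) = 6210 Ω

6210 Ω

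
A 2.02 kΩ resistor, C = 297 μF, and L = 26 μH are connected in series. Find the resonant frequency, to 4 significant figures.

ω₀ = 1/√(LC) = 1/√(2.6e-05 × 0.000297) = 11380 rad/s
f₀ = ω₀/(2π) = 1.811 kHz

1.811 kHz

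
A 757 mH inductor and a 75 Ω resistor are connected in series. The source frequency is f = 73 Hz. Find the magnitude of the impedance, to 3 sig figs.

ω = 2πf = 458.7 rad/s
X_L = ωL = 347 Ω
Z = 75.0 + j347 Ω
|Z| = √(75.0² + 347²) = 355 Ω

355 Ω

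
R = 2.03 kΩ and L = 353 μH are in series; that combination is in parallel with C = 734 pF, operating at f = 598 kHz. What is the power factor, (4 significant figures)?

ω = 2πf = 3.757e+06 rad/s
X_L = ωL = 1326 Ω
X_C = 1/(ωC) = 362.6 Ω
Branch 1 (R+jX_L): Z₁ = 2030 + j1326 Ω, |Z₁| = 2425 Ω
Branch 2 (−jX_C): Z₂ = −j362.6 Ω
Parallel: Z = Z₁Z₂/(Z₁+Z₂), |Z| = 391.3 Ω, ∠Z = -82.24°
cos φ = cos(-82.24°) = 0.1351

0.1351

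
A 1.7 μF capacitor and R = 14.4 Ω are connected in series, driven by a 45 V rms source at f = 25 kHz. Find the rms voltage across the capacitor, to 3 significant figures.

11.3 V

ω = 2πf = 157100 rad/s
X_C = 1/(ωC) = 3.74 Ω
Z = 14.4 − j3.74 Ω
|Z| = √(14.4² + 3.74²) = 14.9 Ω
I = V/|Z| = 3.02 A
V_C = I·|Z_C| = 3.02 × 3.74 = 11.3 V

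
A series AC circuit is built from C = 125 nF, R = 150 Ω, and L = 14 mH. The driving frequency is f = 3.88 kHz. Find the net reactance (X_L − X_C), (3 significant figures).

ω = 2πf = 24380 rad/s
X_L = ωL = 341 Ω
X_C = 1/(ωC) = 328 Ω
X = 341 − 328 = 13.1 Ω

13.1 Ω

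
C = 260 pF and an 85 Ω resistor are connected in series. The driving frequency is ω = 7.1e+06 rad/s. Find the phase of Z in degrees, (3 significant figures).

X_C = 1/(ωC) = 542 Ω
Z = 85.0 − j542 Ω
|Z| = √(85.0² + 542²) = 548 Ω
∠Z = arctan(-542/85.0) = -81.1°

-81.1°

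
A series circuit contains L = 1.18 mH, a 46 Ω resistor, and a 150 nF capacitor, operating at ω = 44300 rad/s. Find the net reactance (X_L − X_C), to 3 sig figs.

X_L = ωL = 52.3 Ω
X_C = 1/(ωC) = 150 Ω
X = 52.3 − 150 = -98.2 Ω

-98.2 Ω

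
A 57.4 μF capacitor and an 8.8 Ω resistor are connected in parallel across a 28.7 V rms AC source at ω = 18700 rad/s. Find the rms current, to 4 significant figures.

30.98 A

X_C = 1/(ωC) = 0.9316 Ω
Parallel: admittances add. Y = 1/R + jωC
Y = (0.1136 + j1.073) S
|Y| = 1.079 S → |Z| = 1/|Y| = 0.9265 Ω, ∠Z = −∠Y = -83.96°
I = V/|Z| = 28.7/0.9265 = 30.98 A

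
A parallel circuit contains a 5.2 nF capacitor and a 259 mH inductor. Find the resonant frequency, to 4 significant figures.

ω₀ = 1/√(LC) = 1/√(0.259 × 5.2e-09) = 27250 rad/s
f₀ = ω₀/(2π) = 4.337 kHz

4.337 kHz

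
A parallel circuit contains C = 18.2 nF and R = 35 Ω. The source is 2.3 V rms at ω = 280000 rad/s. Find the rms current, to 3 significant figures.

X_C = 1/(ωC) = 196 Ω
Parallel: admittances add. Y = 1/R + jωC
Y = (0.0286 + j0.00510) S
|Y| = 0.0290 S → |Z| = 1/|Y| = 34.5 Ω, ∠Z = −∠Y = -10.1°
I = V/|Z| = 2.3/34.5 = 66.8 mA

66.8 mA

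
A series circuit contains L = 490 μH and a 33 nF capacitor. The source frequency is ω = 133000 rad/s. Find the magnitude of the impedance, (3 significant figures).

X_L = ωL = 65.2 Ω
X_C = 1/(ωC) = 228 Ω
Net reactance X = X_L − X_C = -163 Ω
Z = − j163 Ω
|Z| = √(0² + 163²) = 163 Ω

163 Ω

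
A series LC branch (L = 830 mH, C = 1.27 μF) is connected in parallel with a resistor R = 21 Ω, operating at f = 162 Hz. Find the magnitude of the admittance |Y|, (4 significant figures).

49.64 mS

ω = 2πf = 1018 rad/s
X_L = ωL = 844.8 Ω
X_C = 1/(ωC) = 773.6 Ω
Branch 1: Z₁ = R = 21.00 Ω
Branch 2 (series LC): Z₂ = j(X_L − X_C) = j71.26 Ω
Parallel: Z = Z₁Z₂/(Z₁+Z₂), |Z| = 20.14 Ω, ∠Z = 16.42°
|Y| = 1/|Z| = 49.64 mS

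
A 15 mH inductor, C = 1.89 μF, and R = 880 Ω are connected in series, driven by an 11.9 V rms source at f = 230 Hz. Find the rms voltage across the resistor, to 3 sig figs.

ω = 2πf = 1445 rad/s
X_L = ωL = 21.7 Ω
X_C = 1/(ωC) = 366 Ω
Net reactance X = X_L − X_C = -344 Ω
Z = 880 − j344 Ω
|Z| = √(880² + 344²) = 945 Ω
I = V/|Z| = 12.6 mA
V_R = I·|Z_R| = 0.0126 × 880 = 11.1 V

11.1 V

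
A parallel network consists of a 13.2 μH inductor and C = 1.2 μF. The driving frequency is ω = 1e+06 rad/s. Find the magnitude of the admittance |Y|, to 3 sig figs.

1.12 S

X_L = ωL = 13.2 Ω
X_C = 1/(ωC) = 0.833 Ω
Parallel: admittances add. Y = 1/(jωL) + jωC
Y = (0 + j1.12) S
|Y| = 1.12 S → |Z| = 1/|Y| = 0.889 Ω, ∠Z = −∠Y = -90.0°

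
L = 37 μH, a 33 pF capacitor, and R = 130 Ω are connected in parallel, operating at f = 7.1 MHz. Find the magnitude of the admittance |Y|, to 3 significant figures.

ω = 2πf = 4.461e+07 rad/s
X_L = ωL = 1650 Ω
X_C = 1/(ωC) = 679 Ω
Parallel: admittances add. Y = 1/R + 1/(jωL) + jωC
Y = (0.00769 + j0.000866) S
|Y| = 0.00774 S → |Z| = 1/|Y| = 129 Ω, ∠Z = −∠Y = -6.43°

7.74 mS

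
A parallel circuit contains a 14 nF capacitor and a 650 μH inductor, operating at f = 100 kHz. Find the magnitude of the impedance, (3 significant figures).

158 Ω

ω = 2πf = 628300 rad/s
X_L = ωL = 408 Ω
X_C = 1/(ωC) = 114 Ω
Parallel: admittances add. Y = 1/(jωL) + jωC
Y = (0 + j0.00635) S
|Y| = 0.00635 S → |Z| = 1/|Y| = 158 Ω, ∠Z = −∠Y = -90.0°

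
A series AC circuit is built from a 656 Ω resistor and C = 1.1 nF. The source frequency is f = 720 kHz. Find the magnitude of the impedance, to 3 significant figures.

ω = 2πf = 4.524e+06 rad/s
X_C = 1/(ωC) = 201 Ω
Z = 656 − j201 Ω
|Z| = √(656² + 201²) = 686 Ω

686 Ω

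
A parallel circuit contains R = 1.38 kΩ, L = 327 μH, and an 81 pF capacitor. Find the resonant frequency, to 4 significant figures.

ω₀ = 1/√(LC) = 1/√(0.000327 × 8.1e-11) = 6.144e+06 rad/s
f₀ = ω₀/(2π) = 977.9 kHz

977.9 kHz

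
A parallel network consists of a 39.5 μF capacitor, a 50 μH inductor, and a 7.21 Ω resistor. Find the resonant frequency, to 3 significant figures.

ω₀ = 1/√(LC) = 1/√(5e-05 × 3.95e-05) = 22500 rad/s
f₀ = ω₀/(2π) = 3.58 kHz

3.58 kHz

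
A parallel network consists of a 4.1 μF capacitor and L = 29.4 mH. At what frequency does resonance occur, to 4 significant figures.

ω₀ = 1/√(LC) = 1/√(0.0294 × 4.1e-06) = 2880 rad/s
f₀ = ω₀/(2π) = 458.4 Hz

458.4 Hz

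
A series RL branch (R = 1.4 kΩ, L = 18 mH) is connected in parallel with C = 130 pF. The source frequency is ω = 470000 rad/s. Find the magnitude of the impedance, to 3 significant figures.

17500 Ω

X_L = ωL = 8460 Ω
X_C = 1/(ωC) = 16400 Ω
Branch 1 (R+jX_L): Z₁ = 1400 + j8460 Ω, |Z₁| = 8580 Ω
Branch 2 (−jX_C): Z₂ = −j16400 Ω
Parallel: Z = Z₁Z₂/(Z₁+Z₂), |Z| = 17500 Ω, ∠Z = 70.6°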